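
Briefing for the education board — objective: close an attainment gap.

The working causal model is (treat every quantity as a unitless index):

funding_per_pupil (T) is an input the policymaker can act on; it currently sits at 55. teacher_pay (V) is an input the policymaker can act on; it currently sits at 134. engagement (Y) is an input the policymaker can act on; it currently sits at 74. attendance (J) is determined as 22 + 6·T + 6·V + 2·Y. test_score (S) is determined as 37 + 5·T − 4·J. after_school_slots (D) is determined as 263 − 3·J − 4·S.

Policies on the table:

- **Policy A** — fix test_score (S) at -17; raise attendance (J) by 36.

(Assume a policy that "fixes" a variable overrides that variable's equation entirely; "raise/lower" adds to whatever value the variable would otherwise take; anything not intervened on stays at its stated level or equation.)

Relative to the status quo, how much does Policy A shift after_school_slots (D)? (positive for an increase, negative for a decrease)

Baseline:
  T = 55
  V = 134
  Y = 74
  J = 22 + 6·55 + 6·134 + 2·74 = 1304
  S = 37 + 5·55 − 4·1304 = -4904
  D = 263 − 3·1304 − 4·(-4904) = 15967
Policy A (S := -17, J + 36):
  T = 55
  V = 134
  Y = 74
  J = 22 + 6·55 + 6·134 + 2·74 (+36 from intervention) = 1340
  S = -17
  D = 263 − 3·1340 − 4·(-17) = -3689
Change in D: -3689 − 15967 = -19656

-19656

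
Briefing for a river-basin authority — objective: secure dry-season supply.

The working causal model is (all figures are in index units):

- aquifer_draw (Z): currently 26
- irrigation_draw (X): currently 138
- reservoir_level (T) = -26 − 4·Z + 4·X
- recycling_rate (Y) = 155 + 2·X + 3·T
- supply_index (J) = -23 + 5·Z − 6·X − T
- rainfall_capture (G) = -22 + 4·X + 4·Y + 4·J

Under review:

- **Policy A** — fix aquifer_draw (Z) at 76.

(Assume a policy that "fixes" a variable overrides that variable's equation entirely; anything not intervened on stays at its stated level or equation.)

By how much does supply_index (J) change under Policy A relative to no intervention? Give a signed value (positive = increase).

Baseline:
  Z = 26
  X = 138
  T = -26 − 4·26 + 4·138 = 422
  J = -23 + 5·26 − 6·138 − 422 = -1143
Policy A (Z := 76):
  Z = 76
  X = 138
  T = -26 − 4·76 + 4·138 = 222
  J = -23 + 5·76 − 6·138 − 222 = -693
Change in J: -693 − (-1143) = 450

450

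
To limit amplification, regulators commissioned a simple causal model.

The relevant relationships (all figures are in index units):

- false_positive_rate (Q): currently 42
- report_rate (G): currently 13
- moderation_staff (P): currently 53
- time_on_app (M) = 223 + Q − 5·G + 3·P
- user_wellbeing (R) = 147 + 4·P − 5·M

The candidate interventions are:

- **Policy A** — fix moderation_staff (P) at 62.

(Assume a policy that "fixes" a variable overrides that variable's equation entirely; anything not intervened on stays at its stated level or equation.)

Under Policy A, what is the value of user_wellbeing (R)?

Policy A (P := 62):
  Q = 42
  G = 13
  P = 62
  M = 223 + 42 − 5·13 + 3·62 = 386
  R = 147 + 4·62 − 5·386 = -1535

-1535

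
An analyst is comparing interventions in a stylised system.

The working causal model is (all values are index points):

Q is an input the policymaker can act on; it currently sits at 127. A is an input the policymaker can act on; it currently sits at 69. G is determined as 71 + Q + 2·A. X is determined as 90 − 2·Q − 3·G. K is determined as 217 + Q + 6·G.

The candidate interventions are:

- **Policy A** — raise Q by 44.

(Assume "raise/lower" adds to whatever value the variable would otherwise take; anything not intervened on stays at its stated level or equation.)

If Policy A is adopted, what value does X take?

Policy A (Q + 44):
  Q = 127 + 44 = 171
  A = 69
  G = 71 + 171 + 2·69 = 380
  X = 90 − 2·171 − 3·380 = -1392

-1392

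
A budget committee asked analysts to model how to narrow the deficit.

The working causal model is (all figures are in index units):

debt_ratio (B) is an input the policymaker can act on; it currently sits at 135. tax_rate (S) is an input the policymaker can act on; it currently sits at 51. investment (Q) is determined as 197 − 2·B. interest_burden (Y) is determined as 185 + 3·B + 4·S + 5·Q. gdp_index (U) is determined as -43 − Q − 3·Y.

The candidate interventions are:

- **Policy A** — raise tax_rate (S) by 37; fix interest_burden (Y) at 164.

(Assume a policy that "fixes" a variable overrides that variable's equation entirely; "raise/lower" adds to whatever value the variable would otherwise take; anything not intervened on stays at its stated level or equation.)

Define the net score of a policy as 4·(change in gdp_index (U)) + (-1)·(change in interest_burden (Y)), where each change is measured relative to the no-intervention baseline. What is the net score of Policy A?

Baseline:
  B = 135
  S = 51
  Q = 197 − 2·135 = -73
  Y = 185 + 3·135 + 4·51 + 5·(-73) = 429
  U = -43 − (-73) − 3·429 = -1257
Policy A (S + 37, Y := 164):
  B = 135
  S = 51 + 37 = 88
  Q = 197 − 2·135 = -73
  Y = 164
  U = -43 − (-73) − 3·164 = -462
ΔU = -462 − (-1257) = 795; ΔY = 164 − 429 = -265
Score = 4·795 + (-1)·(-265) = 3445

3445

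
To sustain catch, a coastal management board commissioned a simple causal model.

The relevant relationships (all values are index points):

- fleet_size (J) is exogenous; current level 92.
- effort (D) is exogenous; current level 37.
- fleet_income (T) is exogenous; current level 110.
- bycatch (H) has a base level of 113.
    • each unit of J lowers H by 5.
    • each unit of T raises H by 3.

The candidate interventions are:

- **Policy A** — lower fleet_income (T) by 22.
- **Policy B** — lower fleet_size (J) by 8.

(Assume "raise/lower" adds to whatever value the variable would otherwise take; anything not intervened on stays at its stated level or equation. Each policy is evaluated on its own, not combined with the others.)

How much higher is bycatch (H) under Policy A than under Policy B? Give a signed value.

-106

Policy A (T − 22):
  J = 92
  T = 110 − 22 = 88
  H = 113 − 5·92 + 3·88 = -83
Policy B (J − 8):
  J = 92 − 8 = 84
  T = 110
  H = 113 − 5·84 + 3·110 = 23
H: -83 − 23 = -106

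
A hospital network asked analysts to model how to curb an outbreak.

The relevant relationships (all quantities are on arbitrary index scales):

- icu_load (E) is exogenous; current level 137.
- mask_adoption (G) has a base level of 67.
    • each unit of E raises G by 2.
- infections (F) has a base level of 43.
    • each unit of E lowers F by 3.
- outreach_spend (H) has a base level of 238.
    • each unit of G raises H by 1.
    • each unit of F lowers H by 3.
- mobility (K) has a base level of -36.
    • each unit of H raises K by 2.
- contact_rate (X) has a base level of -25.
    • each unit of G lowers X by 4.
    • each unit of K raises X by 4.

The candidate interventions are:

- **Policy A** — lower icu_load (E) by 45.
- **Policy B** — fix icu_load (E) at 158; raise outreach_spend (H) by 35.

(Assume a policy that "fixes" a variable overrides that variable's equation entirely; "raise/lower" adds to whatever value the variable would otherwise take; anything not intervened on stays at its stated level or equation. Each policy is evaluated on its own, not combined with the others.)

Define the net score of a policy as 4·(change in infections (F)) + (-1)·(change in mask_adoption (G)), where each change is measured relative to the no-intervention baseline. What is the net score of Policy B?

-294

Baseline:
  E = 137
  G = 67 + 2·137 = 341
  F = 43 − 3·137 = -368
Policy B (E := 158, H + 35):
  E = 158
  G = 67 + 2·158 = 383
  F = 43 − 3·158 = -431
ΔF = -431 − (-368) = -63; ΔG = 383 − 341 = 42
Score = 4·(-63) + (-1)·42 = -294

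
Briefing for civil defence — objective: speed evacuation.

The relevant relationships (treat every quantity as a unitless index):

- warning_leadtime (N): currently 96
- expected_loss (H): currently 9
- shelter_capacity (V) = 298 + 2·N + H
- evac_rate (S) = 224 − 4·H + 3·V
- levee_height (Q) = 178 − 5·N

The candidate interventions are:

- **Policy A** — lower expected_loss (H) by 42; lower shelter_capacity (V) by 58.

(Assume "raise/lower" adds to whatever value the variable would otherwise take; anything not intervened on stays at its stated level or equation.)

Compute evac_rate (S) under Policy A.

Policy A (H − 42, V − 58):
  N = 96
  H = 9 − 42 = -33
  V = 298 + 2·96 + (-33) (−58 from intervention) = 399
  S = 224 − 4·(-33) + 3·399 = 1553

1553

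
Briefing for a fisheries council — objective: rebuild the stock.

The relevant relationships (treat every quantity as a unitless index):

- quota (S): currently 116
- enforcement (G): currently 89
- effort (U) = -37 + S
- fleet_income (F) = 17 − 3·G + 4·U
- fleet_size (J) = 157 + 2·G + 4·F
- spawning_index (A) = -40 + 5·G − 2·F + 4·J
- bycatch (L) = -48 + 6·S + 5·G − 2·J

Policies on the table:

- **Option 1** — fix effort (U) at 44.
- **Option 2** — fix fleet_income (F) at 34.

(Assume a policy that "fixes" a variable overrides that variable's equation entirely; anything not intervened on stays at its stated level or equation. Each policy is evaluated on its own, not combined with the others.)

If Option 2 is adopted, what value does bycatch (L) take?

151

Option 2 (F := 34):
  S = 116
  G = 89
  U = -37 + 116 = 79
  F = 34
  J = 157 + 2·89 + 4·34 = 471
  L = -48 + 6·116 + 5·89 − 2·471 = 151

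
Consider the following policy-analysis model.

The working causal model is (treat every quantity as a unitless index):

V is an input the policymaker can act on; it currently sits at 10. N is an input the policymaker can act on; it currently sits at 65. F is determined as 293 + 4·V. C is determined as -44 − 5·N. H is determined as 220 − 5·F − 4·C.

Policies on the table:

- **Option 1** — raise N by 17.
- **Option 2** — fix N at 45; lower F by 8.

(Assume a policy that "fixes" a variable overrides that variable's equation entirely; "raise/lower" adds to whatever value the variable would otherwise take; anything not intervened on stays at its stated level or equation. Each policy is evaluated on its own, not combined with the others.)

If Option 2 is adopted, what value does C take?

Option 2 (N := 45, F − 8):
  N = 45
  C = -44 − 5·45 = -269

-269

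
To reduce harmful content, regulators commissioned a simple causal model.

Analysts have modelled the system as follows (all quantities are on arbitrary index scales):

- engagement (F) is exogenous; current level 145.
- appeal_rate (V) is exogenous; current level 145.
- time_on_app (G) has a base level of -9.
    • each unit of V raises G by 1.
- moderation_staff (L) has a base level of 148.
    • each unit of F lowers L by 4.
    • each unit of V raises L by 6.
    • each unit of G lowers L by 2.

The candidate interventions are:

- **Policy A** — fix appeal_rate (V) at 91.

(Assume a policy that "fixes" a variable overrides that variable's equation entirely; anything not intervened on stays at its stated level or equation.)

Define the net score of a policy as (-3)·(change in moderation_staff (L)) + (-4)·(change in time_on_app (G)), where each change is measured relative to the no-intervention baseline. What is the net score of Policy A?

Baseline:
  F = 145
  V = 145
  G = -9 + 145 = 136
  L = 148 − 4·145 + 6·145 − 2·136 = 166
Policy A (V := 91):
  F = 145
  V = 91
  G = -9 + 91 = 82
  L = 148 − 4·145 + 6·91 − 2·82 = -50
ΔL = -50 − 166 = -216; ΔG = 82 − 136 = -54
Score = (-3)·(-216) + (-4)·(-54) = 864

864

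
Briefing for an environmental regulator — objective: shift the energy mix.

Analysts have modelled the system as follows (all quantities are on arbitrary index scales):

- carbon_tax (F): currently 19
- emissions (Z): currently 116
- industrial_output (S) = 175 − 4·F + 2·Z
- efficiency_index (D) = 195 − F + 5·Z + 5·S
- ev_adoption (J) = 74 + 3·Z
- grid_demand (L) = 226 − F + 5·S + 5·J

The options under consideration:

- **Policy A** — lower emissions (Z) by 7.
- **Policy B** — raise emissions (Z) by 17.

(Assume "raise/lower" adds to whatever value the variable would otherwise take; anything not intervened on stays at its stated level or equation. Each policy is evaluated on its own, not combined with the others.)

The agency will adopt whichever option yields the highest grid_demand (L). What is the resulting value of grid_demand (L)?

4397

Policy A (Z − 7):
  F = 19
  Z = 116 − 7 = 109
  S = 175 − 4·19 + 2·109 = 317
  J = 74 + 3·109 = 401
  L = 226 − 19 + 5·317 + 5·401 = 3797
Policy B (Z + 17):
  F = 19
  Z = 116 + 17 = 133
  S = 175 − 4·19 + 2·133 = 365
  J = 74 + 3·133 = 473
  L = 226 − 19 + 5·365 + 5·473 = 4397
Comparing — Policy A: L=3797, Policy B: L=4397. Highest is 4397 (Policy B).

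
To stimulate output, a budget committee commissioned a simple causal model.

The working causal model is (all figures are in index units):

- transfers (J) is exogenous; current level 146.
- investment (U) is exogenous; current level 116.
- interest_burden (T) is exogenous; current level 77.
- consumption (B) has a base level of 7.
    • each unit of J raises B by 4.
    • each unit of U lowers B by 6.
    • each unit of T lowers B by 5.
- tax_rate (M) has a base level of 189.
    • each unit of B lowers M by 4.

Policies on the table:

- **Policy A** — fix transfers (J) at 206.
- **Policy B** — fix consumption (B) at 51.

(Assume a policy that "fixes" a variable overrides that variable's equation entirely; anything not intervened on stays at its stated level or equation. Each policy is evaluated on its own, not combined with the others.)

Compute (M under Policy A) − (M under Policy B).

Policy A (J := 206):
  J = 206
  U = 116
  T = 77
  B = 7 + 4·206 − 6·116 − 5·77 = -250
  M = 189 − 4·(-250) = 1189
Policy B (B := 51):
  J = 146
  U = 116
  T = 77
  B = 51
  M = 189 − 4·51 = -15
M: 1189 − (-15) = 1204

1204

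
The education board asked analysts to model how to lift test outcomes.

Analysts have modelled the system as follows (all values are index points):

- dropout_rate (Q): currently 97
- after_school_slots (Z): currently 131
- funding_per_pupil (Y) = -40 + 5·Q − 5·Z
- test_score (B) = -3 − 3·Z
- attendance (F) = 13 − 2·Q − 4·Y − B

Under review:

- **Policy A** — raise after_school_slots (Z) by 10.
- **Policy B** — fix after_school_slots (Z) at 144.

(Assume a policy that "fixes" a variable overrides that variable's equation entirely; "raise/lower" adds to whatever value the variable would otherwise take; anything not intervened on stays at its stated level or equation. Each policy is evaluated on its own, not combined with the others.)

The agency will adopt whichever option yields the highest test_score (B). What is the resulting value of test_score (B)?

-426

Policy A (Z + 10):
  Z = 131 + 10 = 141
  B = -3 − 3·141 = -426
Policy B (Z := 144):
  Z = 144
  B = -3 − 3·144 = -435
Comparing — Policy A: B=-426, Policy B: B=-435. Highest is -426 (Policy A).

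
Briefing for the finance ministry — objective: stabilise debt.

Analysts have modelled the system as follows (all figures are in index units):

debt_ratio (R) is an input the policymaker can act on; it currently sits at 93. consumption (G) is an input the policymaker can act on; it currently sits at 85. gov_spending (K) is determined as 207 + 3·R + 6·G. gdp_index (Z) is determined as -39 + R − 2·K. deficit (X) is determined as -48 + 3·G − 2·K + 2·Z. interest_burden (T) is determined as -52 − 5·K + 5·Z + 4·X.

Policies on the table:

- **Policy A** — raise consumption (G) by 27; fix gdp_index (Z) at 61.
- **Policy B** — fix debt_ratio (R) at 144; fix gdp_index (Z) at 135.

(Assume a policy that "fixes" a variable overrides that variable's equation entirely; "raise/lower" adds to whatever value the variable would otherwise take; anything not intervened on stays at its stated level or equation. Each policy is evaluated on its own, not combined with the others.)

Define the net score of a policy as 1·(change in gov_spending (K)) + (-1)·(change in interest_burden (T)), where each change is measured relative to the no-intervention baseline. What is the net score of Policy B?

-24807

Baseline:
  R = 93
  G = 85
  K = 207 + 3·93 + 6·85 = 996
  Z = -39 + 93 − 2·996 = -1938
  X = -48 + 3·85 − 2·996 + 2·(-1938) = -5661
  T = -52 − 5·996 + 5·(-1938) + 4·(-5661) = -37366
Policy B (R := 144, Z := 135):
  R = 144
  G = 85
  K = 207 + 3·144 + 6·85 = 1149
  Z = 135
  X = -48 + 3·85 − 2·1149 + 2·135 = -1821
  T = -52 − 5·1149 + 5·135 + 4·(-1821) = -12406
ΔK = 1149 − 996 = 153; ΔT = -12406 − (-37366) = 24960
Score = 1·153 + (-1)·24960 = -24807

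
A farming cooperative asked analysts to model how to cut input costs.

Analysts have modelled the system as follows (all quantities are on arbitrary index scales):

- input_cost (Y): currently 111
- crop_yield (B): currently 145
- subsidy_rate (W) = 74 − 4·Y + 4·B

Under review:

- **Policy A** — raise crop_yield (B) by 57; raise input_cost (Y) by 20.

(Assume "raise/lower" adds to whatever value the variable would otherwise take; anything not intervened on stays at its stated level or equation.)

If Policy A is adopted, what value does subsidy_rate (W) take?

358

Policy A (B + 57, Y + 20):
  Y = 111 + 20 = 131
  B = 145 + 57 = 202
  W = 74 − 4·131 + 4·202 = 358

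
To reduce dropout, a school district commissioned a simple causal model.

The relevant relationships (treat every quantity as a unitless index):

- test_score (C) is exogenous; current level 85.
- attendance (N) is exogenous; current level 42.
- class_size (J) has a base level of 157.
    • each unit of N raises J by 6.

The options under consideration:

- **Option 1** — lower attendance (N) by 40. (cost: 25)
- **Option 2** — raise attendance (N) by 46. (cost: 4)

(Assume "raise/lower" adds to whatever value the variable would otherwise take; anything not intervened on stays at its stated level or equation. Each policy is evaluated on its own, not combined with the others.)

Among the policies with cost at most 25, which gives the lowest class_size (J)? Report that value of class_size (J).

169

Option 1 (N − 40):
  N = 42 − 40 = 2
  J = 157 + 6·2 = 169
Option 2 (N + 46):
  N = 42 + 46 = 88
  J = 157 + 6·88 = 685
Comparing — Option 1: J=169, Option 2: J=685. Lowest is 169 (Option 1).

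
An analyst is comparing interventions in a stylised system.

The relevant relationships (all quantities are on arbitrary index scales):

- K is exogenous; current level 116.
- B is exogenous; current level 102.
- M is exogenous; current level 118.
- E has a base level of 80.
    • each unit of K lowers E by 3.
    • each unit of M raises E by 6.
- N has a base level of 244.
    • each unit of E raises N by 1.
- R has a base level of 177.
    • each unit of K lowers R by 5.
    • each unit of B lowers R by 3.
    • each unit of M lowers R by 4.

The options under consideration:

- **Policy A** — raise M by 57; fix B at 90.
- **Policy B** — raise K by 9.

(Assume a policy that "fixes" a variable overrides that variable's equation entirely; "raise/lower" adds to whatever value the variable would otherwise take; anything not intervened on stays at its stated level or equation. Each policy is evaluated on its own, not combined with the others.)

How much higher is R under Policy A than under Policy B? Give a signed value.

-147

Policy A (M + 57, B := 90):
  K = 116
  B = 90
  M = 118 + 57 = 175
  R = 177 − 5·116 − 3·90 − 4·175 = -1373
Policy B (K + 9):
  K = 116 + 9 = 125
  B = 102
  M = 118
  R = 177 − 5·125 − 3·102 − 4·118 = -1226
R: -1373 − (-1226) = -147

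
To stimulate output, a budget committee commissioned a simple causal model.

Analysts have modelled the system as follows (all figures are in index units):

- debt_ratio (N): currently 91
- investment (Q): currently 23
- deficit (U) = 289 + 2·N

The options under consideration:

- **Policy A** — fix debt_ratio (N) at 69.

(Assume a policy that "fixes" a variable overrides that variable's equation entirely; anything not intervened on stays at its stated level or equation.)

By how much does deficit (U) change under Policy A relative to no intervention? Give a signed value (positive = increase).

-44

Baseline:
  N = 91
  U = 289 + 2·91 = 471
Policy A (N := 69):
  N = 69
  U = 289 + 2·69 = 427
Change in U: 427 − 471 = -44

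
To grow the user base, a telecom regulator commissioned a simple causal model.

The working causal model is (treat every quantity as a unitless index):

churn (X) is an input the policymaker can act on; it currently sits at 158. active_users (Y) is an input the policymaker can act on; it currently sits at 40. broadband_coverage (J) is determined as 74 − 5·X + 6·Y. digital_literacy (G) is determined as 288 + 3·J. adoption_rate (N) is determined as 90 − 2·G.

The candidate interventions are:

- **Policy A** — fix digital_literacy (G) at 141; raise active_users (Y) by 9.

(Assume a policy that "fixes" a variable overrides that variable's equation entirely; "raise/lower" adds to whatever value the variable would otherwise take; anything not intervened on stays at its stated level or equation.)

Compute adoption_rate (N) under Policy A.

Policy A (G := 141, Y + 9):
  X = 158
  Y = 40 + 9 = 49
  J = 74 − 5·158 + 6·49 = -422
  G = 141
  N = 90 − 2·141 = -192

-192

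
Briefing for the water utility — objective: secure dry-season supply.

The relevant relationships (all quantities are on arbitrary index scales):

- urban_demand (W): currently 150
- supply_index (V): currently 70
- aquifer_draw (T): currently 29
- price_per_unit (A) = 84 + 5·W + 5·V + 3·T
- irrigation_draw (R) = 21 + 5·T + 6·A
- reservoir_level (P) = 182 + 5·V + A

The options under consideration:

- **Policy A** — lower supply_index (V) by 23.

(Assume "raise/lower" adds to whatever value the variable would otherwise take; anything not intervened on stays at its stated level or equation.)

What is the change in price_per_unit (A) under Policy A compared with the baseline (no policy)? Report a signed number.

-115

Baseline:
  W = 150
  V = 70
  T = 29
  A = 84 + 5·150 + 5·70 + 3·29 = 1271
Policy A (V − 23):
  W = 150
  V = 70 − 23 = 47
  T = 29
  A = 84 + 5·150 + 5·47 + 3·29 = 1156
Change in A: 1156 − 1271 = -115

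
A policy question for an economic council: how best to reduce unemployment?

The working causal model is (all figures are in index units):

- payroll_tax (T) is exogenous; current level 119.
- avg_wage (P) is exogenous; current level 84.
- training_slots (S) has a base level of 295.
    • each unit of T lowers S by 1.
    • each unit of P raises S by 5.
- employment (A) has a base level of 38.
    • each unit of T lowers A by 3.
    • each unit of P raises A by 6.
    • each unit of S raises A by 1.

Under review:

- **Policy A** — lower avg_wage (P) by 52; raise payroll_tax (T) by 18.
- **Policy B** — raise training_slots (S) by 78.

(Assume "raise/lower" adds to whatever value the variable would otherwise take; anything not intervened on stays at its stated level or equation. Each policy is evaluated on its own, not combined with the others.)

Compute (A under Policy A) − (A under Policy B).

-722

Policy A (P − 52, T + 18):
  T = 119 + 18 = 137
  P = 84 − 52 = 32
  S = 295 − 137 + 5·32 = 318
  A = 38 − 3·137 + 6·32 + 318 = 137
Policy B (S + 78):
  T = 119
  P = 84
  S = 295 − 119 + 5·84 (+78 from intervention) = 674
  A = 38 − 3·119 + 6·84 + 674 = 859
A: 137 − 859 = -722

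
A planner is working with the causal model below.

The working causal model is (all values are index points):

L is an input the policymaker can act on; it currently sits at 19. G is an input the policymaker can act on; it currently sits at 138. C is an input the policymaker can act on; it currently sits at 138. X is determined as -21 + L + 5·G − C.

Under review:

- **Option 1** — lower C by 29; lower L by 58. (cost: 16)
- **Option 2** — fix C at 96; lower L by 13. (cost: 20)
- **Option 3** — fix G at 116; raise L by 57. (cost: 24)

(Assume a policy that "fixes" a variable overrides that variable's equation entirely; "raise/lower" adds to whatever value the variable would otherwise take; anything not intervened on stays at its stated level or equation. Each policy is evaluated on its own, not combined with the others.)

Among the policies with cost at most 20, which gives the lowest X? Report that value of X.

Option 1 (C − 29, L − 58):
  L = 19 − 58 = -39
  G = 138
  C = 138 − 29 = 109
  X = -21 + (-39) + 5·138 − 109 = 521
Option 2 (C := 96, L − 13):
  L = 19 − 13 = 6
  G = 138
  C = 96
  X = -21 + 6 + 5·138 − 96 = 579
Comparing — Option 1: X=521, Option 2: X=579. Lowest is 521 (Option 1).

521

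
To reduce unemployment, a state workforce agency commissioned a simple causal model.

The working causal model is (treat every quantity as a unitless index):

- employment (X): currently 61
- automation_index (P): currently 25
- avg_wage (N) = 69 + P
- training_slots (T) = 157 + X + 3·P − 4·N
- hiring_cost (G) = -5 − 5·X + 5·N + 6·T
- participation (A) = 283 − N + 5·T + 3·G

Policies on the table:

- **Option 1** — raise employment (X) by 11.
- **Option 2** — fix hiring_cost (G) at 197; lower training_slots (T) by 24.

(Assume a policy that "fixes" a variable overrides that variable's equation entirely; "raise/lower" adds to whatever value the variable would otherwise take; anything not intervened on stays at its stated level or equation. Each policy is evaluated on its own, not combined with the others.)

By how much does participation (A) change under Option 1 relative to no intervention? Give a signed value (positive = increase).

Baseline:
  X = 61
  P = 25
  N = 69 + 25 = 94
  T = 157 + 61 + 3·25 − 4·94 = -83
  G = -5 − 5·61 + 5·94 + 6·(-83) = -338
  A = 283 − 94 + 5·(-83) + 3·(-338) = -1240
Option 1 (X + 11):
  X = 61 + 11 = 72
  P = 25
  N = 69 + 25 = 94
  T = 157 + 72 + 3·25 − 4·94 = -72
  G = -5 − 5·72 + 5·94 + 6·(-72) = -327
  A = 283 − 94 + 5·(-72) + 3·(-327) = -1152
Change in A: -1152 − (-1240) = 88

88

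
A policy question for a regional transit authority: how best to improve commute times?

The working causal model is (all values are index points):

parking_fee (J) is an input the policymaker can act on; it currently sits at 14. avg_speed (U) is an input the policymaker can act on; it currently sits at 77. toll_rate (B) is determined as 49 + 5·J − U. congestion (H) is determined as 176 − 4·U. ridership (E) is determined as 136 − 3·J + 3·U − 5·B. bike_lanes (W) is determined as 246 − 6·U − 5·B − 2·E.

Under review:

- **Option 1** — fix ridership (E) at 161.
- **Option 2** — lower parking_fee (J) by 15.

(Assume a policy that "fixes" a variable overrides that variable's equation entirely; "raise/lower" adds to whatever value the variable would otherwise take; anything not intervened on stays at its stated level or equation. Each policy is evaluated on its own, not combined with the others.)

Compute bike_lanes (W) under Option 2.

Option 2 (J − 15):
  J = 14 − 15 = -1
  U = 77
  B = 49 + 5·(-1) − 77 = -33
  E = 136 − 3·(-1) + 3·77 − 5·(-33) = 535
  W = 246 − 6·77 − 5·(-33) − 2·535 = -1121

-1121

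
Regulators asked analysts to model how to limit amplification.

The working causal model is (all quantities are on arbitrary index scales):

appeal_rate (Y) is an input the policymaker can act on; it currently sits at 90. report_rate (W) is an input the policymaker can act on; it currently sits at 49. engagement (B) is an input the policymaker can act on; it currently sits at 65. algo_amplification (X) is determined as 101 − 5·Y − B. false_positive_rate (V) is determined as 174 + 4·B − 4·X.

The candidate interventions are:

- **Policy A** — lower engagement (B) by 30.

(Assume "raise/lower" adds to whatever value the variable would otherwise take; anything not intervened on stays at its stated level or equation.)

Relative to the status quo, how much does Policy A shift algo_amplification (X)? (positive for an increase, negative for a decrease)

30

Baseline:
  Y = 90
  B = 65
  X = 101 − 5·90 − 65 = -414
Policy A (B − 30):
  Y = 90
  B = 65 − 30 = 35
  X = 101 − 5·90 − 35 = -384
Change in X: -384 − (-414) = 30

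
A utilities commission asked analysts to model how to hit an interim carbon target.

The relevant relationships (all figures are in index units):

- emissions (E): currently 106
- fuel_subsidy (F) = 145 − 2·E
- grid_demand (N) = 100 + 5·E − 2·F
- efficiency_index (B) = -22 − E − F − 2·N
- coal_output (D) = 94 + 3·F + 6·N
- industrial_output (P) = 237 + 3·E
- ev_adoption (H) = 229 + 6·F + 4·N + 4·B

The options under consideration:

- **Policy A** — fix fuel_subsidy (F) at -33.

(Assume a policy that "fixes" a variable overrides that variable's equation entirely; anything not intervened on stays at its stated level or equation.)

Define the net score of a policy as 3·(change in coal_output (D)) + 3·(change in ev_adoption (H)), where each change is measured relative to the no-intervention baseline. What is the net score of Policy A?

102

Baseline:
  E = 106
  F = 145 − 2·106 = -67
  N = 100 + 5·106 − 2·(-67) = 764
  B = -22 − 106 − (-67) − 2·764 = -1589
  D = 94 + 3·(-67) + 6·764 = 4477
  H = 229 + 6·(-67) + 4·764 + 4·(-1589) = -3473
Policy A (F := -33):
  E = 106
  F = -33
  N = 100 + 5·106 − 2·(-33) = 696
  B = -22 − 106 − (-33) − 2·696 = -1487
  D = 94 + 3·(-33) + 6·696 = 4171
  H = 229 + 6·(-33) + 4·696 + 4·(-1487) = -3133
ΔD = 4171 − 4477 = -306; ΔH = -3133 − (-3473) = 340
Score = 3·(-306) + 3·340 = 102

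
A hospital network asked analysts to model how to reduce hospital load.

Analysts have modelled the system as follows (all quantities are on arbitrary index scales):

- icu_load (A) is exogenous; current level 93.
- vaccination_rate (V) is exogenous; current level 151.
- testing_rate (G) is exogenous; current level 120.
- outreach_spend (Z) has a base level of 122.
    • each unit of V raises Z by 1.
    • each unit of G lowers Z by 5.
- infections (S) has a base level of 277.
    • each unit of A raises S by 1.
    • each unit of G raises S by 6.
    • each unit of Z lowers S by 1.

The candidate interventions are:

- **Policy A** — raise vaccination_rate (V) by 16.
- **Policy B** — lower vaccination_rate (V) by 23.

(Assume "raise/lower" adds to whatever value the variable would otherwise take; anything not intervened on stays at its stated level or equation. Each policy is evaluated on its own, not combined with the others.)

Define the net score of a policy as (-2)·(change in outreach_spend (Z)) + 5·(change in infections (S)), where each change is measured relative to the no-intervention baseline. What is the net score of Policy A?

Baseline:
  A = 93
  V = 151
  G = 120
  Z = 122 + 151 − 5·120 = -327
  S = 277 + 93 + 6·120 − (-327) = 1417
Policy A (V + 16):
  A = 93
  V = 151 + 16 = 167
  G = 120
  Z = 122 + 167 − 5·120 = -311
  S = 277 + 93 + 6·120 − (-311) = 1401
ΔZ = -311 − (-327) = 16; ΔS = 1401 − 1417 = -16
Score = (-2)·16 + 5·(-16) = -112

-112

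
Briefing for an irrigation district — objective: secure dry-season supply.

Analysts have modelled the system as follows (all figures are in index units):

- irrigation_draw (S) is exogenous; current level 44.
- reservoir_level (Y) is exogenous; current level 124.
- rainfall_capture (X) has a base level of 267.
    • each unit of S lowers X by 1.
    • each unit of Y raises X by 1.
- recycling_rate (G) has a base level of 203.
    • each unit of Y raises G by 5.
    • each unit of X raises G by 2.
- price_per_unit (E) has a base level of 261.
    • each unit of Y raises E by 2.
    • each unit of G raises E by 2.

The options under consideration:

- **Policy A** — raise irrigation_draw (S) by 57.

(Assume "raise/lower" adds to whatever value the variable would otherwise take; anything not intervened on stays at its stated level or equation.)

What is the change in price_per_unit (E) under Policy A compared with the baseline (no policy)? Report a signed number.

Baseline:
  S = 44
  Y = 124
  X = 267 − 44 + 124 = 347
  G = 203 + 5·124 + 2·347 = 1517
  E = 261 + 2·124 + 2·1517 = 3543
Policy A (S + 57):
  S = 44 + 57 = 101
  Y = 124
  X = 267 − 101 + 124 = 290
  G = 203 + 5·124 + 2·290 = 1403
  E = 261 + 2·124 + 2·1403 = 3315
Change in E: 3315 − 3543 = -228

-228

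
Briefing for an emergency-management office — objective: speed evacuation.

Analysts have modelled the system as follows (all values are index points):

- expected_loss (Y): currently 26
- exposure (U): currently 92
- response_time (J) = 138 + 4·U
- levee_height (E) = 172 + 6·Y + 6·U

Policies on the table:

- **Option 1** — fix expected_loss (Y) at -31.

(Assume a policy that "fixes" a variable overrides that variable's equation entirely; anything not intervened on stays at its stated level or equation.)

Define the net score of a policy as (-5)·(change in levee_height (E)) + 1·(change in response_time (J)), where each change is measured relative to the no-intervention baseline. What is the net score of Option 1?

1710

Baseline:
  Y = 26
  U = 92
  J = 138 + 4·92 = 506
  E = 172 + 6·26 + 6·92 = 880
Option 1 (Y := -31):
  Y = -31
  U = 92
  J = 138 + 4·92 = 506
  E = 172 + 6·(-31) + 6·92 = 538
ΔE = 538 − 880 = -342; ΔJ = 506 − 506 = 0
Score = (-5)·(-342) + 1·0 = 1710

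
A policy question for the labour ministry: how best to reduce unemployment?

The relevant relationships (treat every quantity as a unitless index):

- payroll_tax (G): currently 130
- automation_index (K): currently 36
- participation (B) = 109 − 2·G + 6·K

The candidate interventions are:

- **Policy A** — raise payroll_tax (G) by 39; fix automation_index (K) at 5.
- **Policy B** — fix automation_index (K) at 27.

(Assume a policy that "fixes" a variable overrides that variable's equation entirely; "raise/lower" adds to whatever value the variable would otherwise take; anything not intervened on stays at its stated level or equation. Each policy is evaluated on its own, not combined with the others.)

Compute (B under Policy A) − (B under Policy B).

-210

Policy A (G + 39, K := 5):
  G = 130 + 39 = 169
  K = 5
  B = 109 − 2·169 + 6·5 = -199
Policy B (K := 27):
  G = 130
  K = 27
  B = 109 − 2·130 + 6·27 = 11
B: -199 − 11 = -210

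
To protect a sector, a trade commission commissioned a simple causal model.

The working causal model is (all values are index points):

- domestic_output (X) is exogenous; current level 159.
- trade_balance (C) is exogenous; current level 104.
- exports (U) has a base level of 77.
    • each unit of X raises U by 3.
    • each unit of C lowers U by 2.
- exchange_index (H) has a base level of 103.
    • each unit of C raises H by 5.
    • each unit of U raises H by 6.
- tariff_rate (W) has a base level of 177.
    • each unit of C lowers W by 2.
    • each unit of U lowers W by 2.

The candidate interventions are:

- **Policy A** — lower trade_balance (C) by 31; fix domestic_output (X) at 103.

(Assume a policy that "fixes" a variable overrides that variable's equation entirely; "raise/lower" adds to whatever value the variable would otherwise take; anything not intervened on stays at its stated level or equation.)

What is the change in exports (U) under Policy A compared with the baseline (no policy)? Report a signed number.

Baseline:
  X = 159
  C = 104
  U = 77 + 3·159 − 2·104 = 346
Policy A (C − 31, X := 103):
  X = 103
  C = 104 − 31 = 73
  U = 77 + 3·103 − 2·73 = 240
Change in U: 240 − 346 = -106

-106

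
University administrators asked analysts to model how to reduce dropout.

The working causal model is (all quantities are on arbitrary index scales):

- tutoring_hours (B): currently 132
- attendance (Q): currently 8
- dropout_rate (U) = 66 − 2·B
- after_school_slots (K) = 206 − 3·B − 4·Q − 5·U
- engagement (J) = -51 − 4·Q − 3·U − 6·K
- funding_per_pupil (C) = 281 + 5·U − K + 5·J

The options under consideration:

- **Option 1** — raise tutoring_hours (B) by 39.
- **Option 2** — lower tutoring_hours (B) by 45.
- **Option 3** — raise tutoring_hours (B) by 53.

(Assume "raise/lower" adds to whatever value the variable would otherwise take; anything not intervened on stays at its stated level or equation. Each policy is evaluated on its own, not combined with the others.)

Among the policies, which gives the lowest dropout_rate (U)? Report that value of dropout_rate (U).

-304

Option 1 (B + 39):
  B = 132 + 39 = 171
  U = 66 − 2·171 = -276
Option 2 (B − 45):
  B = 132 − 45 = 87
  U = 66 − 2·87 = -108
Option 3 (B + 53):
  B = 132 + 53 = 185
  U = 66 − 2·185 = -304
Comparing — Option 1: U=-276, Option 2: U=-108, Option 3: U=-304. Lowest is -304 (Option 3).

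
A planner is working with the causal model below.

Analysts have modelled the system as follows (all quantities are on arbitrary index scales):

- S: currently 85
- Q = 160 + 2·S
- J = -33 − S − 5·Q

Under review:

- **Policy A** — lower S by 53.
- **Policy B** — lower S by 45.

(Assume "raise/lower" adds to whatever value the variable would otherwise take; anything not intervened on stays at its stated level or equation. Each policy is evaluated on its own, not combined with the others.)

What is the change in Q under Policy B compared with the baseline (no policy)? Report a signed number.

Baseline:
  S = 85
  Q = 160 + 2·85 = 330
Policy B (S − 45):
  S = 85 − 45 = 40
  Q = 160 + 2·40 = 240
Change in Q: 240 − 330 = -90

-90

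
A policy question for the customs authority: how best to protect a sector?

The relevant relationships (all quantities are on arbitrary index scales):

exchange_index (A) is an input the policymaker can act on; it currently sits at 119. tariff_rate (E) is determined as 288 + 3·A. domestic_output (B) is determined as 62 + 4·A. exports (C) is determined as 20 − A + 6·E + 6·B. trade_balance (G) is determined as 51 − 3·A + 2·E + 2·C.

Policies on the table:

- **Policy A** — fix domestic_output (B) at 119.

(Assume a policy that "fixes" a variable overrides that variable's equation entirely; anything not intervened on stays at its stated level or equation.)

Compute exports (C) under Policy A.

Policy A (B := 119):
  A = 119
  E = 288 + 3·119 = 645
  B = 119
  C = 20 − 119 + 6·645 + 6·119 = 4485

4485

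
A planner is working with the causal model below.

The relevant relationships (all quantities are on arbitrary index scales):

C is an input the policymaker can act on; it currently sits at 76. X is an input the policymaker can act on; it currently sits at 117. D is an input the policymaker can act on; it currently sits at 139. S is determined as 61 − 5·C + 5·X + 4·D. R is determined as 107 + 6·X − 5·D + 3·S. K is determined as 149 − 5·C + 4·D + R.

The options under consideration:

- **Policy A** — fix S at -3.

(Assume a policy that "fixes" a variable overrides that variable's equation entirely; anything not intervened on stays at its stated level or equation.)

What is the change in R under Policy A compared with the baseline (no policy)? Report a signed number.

Baseline:
  C = 76
  X = 117
  D = 139
  S = 61 − 5·76 + 5·117 + 4·139 = 822
  R = 107 + 6·117 − 5·139 + 3·822 = 2580
Policy A (S := -3):
  C = 76
  X = 117
  D = 139
  S = -3
  R = 107 + 6·117 − 5·139 + 3·(-3) = 105
Change in R: 105 − 2580 = -2475

-2475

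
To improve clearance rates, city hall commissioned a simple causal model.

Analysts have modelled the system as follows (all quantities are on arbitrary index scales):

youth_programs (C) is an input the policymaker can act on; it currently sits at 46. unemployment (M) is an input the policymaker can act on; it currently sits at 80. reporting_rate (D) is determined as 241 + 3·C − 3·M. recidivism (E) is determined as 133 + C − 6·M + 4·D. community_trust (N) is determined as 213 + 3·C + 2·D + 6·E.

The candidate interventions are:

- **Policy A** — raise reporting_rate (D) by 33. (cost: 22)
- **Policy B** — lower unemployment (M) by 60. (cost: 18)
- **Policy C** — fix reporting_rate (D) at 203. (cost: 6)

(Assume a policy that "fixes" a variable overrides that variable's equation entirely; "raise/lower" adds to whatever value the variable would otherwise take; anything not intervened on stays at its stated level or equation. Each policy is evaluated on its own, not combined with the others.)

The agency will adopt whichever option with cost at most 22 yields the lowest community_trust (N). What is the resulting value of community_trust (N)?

Policy A (D + 33):
  C = 46
  M = 80
  D = 241 + 3·46 − 3·80 (+33 from intervention) = 172
  E = 133 + 46 − 6·80 + 4·172 = 387
  N = 213 + 3·46 + 2·172 + 6·387 = 3017
Policy B (M − 60):
  C = 46
  M = 80 − 60 = 20
  D = 241 + 3·46 − 3·20 = 319
  E = 133 + 46 − 6·20 + 4·319 = 1335
  N = 213 + 3·46 + 2·319 + 6·1335 = 8999
Policy C (D := 203):
  C = 46
  M = 80
  D = 203
  E = 133 + 46 − 6·80 + 4·203 = 511
  N = 213 + 3·46 + 2·203 + 6·511 = 3823
Comparing — Policy A: N=3017, Policy B: N=8999, Policy C: N=3823. Lowest is 3017 (Policy A).

3017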